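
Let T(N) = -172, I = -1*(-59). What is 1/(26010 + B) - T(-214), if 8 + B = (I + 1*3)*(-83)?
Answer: 3587233/20856 ≈ 172.00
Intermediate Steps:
I = 59
B = -5154 (B = -8 + (59 + 1*3)*(-83) = -8 + (59 + 3)*(-83) = -8 + 62*(-83) = -8 - 5146 = -5154)
1/(26010 + B) - T(-214) = 1/(26010 - 5154) - 1*(-172) = 1/20856 + 172 = 3587233/20856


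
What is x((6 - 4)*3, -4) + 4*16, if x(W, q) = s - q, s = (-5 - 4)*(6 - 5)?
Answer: 59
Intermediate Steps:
s = -9 (s = -9*1 = -9)
x(W, q) = -9 - q
x((6 - 4)*3, -4) + 4*16 = (-9 - 1*(-4)) + 4*16 = (-9 + 4) + 64 = -5 + 64 = 59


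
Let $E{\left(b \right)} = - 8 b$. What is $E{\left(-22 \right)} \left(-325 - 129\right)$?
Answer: $-79904$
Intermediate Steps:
$E{\left(-22 \right)} \left(-325 - 129\right) = \left(-8\right) \left(-22\right) \left(-325 - 129\right) = 176 \left(-454\right) = -79904$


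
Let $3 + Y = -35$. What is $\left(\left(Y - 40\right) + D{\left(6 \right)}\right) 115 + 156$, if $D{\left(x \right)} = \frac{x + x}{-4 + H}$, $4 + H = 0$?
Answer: $- \frac{17973}{2} \approx -8986.5$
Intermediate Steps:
$H = -4$ ($H = -4 + 0 = -4$)
$Y = -38$ ($Y = -3 - 35 = -38$)
$D{\left(x \right)} = - \frac{x}{4}$ ($D{\left(x \right)} = \frac{x + x}{-4 - 4} = \frac{2 x}{-8} = 2 x \left(- \frac{1}{8}\right) = - \frac{x}{4}$)
$\left(\left(Y - 40\right) + D{\left(6 \right)}\right) 115 + 156 = \left(\left(-38 - 40\right) - \frac{3}{2}\right) 115 + 156 = \left(-78 - \frac{3}{2}\right) 115 + 156 = \left(- \frac{159}{2}\right) 115 + 156 = - \frac{18285}{2} + 156 = - \frac{17973}{2}$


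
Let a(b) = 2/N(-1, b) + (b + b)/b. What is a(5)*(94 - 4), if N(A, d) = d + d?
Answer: 198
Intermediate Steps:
N(A, d) = 2*d
a(b) = 2 + 1/b (a(b) = 2/((2*b)) + (b + b)/b = 2*(1/(2*b)) + (2*b)/b = 1/b + 2 = 2 + 1/b)
a(5)*(94 - 4) = (2 + 1/5)*(94 - 4) = (2 + ⅕)*90 = (11/5)*90 = 198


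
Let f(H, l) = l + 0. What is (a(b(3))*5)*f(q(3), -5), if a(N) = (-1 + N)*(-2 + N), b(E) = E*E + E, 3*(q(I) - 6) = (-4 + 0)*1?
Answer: -2750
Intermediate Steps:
q(I) = 14/3 (q(I) = 6 + ((-4 + 0)*1)/3 = 6 + (-4*1)/3 = 6 + (⅓)*(-4) = 6 - 4/3 = 14/3)
f(H, l) = l
b(E) = E + E² (b(E) = E² + E = E + E²)
(a(b(3))*5)*f(q(3), -5) = ((2 + (3*(1 + 3))² - 9*(1 + 3))*5)*(-5) = ((2 + (3*4)² - 9*4)*5)*(-5) = ((2 + 12² - 3*12)*5)*(-5) = ((2 + 144 - 36)*5)*(-5) = (110*5)*(-5) = 550*(-5) = -2750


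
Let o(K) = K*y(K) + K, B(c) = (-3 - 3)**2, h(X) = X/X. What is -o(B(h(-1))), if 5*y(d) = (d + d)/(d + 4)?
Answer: -1224/25 ≈ -48.960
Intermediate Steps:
h(X) = 1
y(d) = 2*d/(5*(4 + d)) (y(d) = ((d + d)/(d + 4))/5 = ((2*d)/(4 + d))/5 = (2*d/(4 + d))/5 = 2*d/(5*(4 + d)))
B(c) = 36 (B(c) = (-6)**2 = 36)
o(K) = K + 2*K**2/(5*(4 + K)) (o(K) = K*(2*K/(5*(4 + K))) + K = 2*K**2/(5*(4 + K)) + K = K + 2*K**2/(5*(4 + K)))
-o(B(h(-1))) = -36*(20 + 7*36)/(5*(4 + 36)) = -36*(20 + 252)/(5*40) = -36*272/(5*40) = -1*1224/25 = -1224/25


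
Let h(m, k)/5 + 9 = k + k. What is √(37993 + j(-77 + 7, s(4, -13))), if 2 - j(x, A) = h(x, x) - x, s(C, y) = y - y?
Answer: √38670 ≈ 196.65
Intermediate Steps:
h(m, k) = -45 + 10*k (h(m, k) = -45 + 5*(k + k) = -45 + 5*(2*k) = -45 + 10*k)
s(C, y) = 0
j(x, A) = 47 - 9*x (j(x, A) = 2 - ((-45 + 10*x) - x) = 2 - (-45 + 9*x) = 2 + (45 - 9*x) = 47 - 9*x)
√(37993 + j(-77 + 7, s(4, -13))) = √(37993 + (47 - 9*(-77 + 7))) = √(37993 + (47 - 9*(-70))) = √(37993 + (47 + 630)) = √(37993 + 677) = √38670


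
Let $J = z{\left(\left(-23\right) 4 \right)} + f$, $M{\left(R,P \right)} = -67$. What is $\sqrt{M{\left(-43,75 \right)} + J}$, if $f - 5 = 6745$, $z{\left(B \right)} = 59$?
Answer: $\sqrt{6742} \approx 82.11$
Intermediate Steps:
$f = 6750$ ($f = 5 + 6745 = 6750$)
$J = 6809$ ($J = 59 + 6750 = 6809$)
$\sqrt{M{\left(-43,75 \right)} + J} = \sqrt{-67 + 6809} = \sqrt{6742}$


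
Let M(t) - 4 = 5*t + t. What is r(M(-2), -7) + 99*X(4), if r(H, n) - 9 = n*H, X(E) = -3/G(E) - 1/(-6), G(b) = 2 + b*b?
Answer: 65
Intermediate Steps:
M(t) = 4 + 6*t (M(t) = 4 + (5*t + t) = 4 + 6*t)
G(b) = 2 + b²
X(E) = ⅙ - 3/(2 + E²) (X(E) = -3/(2 + E²) - 1/(-6) = -3/(2 + E²) - 1*(-⅙) = -3/(2 + E²) + ⅙ = ⅙ - 3/(2 + E²))
r(H, n) = 9 + H*n (r(H, n) = 9 + n*H = 9 + H*n)
r(M(-2), -7) + 99*X(4) = (9 + (4 + 6*(-2))*(-7)) + 99*((-16 + 4²)/(6*(2 + 4²))) = (9 + (4 - 12)*(-7)) + 99*((-16 + 16)/(6*(2 + 16))) = (9 - 8*(-7)) + 99*((⅙)*0/18) = (9 + 56) + 99*((⅙)*(1/18)*0) = 65 + 99*0 = 65 + 0 = 65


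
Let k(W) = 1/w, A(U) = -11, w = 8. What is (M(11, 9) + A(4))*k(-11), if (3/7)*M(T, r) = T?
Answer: 11/6 ≈ 1.8333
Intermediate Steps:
M(T, r) = 7*T/3
k(W) = ⅛ (k(W) = 1/8 = ⅛)
(M(11, 9) + A(4))*k(-11) = ((7/3)*11 - 11)*(⅛) = (77/3 - 11)*(⅛) = (44/3)*(⅛) = 11/6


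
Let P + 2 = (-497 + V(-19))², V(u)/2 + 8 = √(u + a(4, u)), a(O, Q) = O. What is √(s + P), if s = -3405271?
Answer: 2*√(-785541 - 513*I*√15) ≈ 2.2417 - 1772.6*I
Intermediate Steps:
V(u) = -16 + 2*√(4 + u) (V(u) = -16 + 2*√(u + 4) = -16 + 2*√(4 + u))
P = -2 + (-513 + 2*I*√15)² (P = -2 + (-497 + (-16 + 2*√(4 - 19)))² = -2 + (-497 + (-16 + 2*√(-15)))² = -2 + (-497 + (-16 + 2*(I*√15)))² = -2 + (-497 + (-16 + 2*I*√15))² = -2 + (-513 + 2*I*√15)² ≈ 2.6311e+5 - 7947.4*I)
√(s + P) = √(-3405271 + (263107 - 2052*I*√15)) = √(-3142164 - 2052*I*√15)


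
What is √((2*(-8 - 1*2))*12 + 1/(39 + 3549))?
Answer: I*√772423743/1794 ≈ 15.492*I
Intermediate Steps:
√((2*(-8 - 1*2))*12 + 1/(39 + 3549)) = √((2*(-8 - 2))*12 + 1/3588) = √((2*(-10))*12 + 1/3588) = √(-20*12 + 1/3588) = √(-240 + 1/3588) = √(-861119/3588) = I*√772423743/1794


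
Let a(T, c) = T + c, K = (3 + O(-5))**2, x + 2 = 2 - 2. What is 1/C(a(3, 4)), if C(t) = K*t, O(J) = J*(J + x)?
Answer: 1/10108 ≈ 9.8931e-5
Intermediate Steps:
x = -2 (x = -2 + (2 - 2) = -2 + 0 = -2)
O(J) = J*(-2 + J) (O(J) = J*(J - 2) = J*(-2 + J))
K = 1444 (K = (3 - 5*(-2 - 5))**2 = (3 - 5*(-7))**2 = (3 + 35)**2 = 38**2 = 1444)
C(t) = 1444*t
1/C(a(3, 4)) = 1/(1444*(3 + 4)) = 1/(1444*7) = 1/10108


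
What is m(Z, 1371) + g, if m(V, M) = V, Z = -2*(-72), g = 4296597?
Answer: 4296741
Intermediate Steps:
Z = 144
m(Z, 1371) + g = 144 + 4296597 = 4296741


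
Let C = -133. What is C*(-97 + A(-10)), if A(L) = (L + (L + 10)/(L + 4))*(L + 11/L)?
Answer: -1862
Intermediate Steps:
A(L) = (L + 11/L)*(L + (10 + L)/(4 + L)) (A(L) = (L + (10 + L)/(4 + L))*(L + 11/L) = (L + 11/L)*(L + (10 + L)/(4 + L)))
C*(-97 + A(-10)) = -133*(-97 + (110 + (-10)**4 + 5*(-10)**3 + 21*(-10)**2 + 55*(-10))/((-10)*(4 - 10))) = -133*(-97 - 1/10*(110 + 10000 + 5*(-1000) + 21*100 - 550)/(-6)) = -133*(-97 - 1/10*(-1/6)*(110 + 10000 - 5000 + 2100 - 550)) = -133*(-97 - 1/10*(-1/6)*6660) = -133*(-97 + 111) = -133*14 = -1862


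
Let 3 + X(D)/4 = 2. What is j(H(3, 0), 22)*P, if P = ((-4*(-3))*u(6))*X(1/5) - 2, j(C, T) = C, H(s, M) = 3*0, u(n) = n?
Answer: 0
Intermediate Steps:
H(s, M) = 0
X(D) = -4 (X(D) = -12 + 4*2 = -12 + 8 = -4)
P = -290 (P = (-4*(-3)*6)*(-4) - 2 = (12*6)*(-4) - 2 = 72*(-4) - 2 = -288 - 2 = -290)
j(H(3, 0), 22)*P = 0*(-290) = 0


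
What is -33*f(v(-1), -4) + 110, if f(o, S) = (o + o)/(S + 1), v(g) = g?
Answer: 88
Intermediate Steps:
f(o, S) = 2*o/(1 + S) (f(o, S) = (2*o)/(1 + S) = 2*o/(1 + S))
-33*f(v(-1), -4) + 110 = -66*(-1)/(1 - 4) + 110 = -66*(-1)/(-3) + 110 = -66*(-1)*(-1)/3 + 110 = -33*⅔ + 110 = -22 + 110 = 88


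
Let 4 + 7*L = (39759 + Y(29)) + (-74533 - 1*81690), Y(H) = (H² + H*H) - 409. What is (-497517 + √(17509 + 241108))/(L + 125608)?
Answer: -1160873/254687 + 7*√258617/764061 ≈ -4.5534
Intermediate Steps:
Y(H) = -409 + 2*H² (Y(H) = (H² + H²) - 409 = 2*H² - 409 = -409 + 2*H²)
L = -115195/7 (L = -4/7 + ((39759 + (-409 + 2*29²)) + (-74533 - 1*81690))/7 = -4/7 + ((39759 + (-409 + 2*841)) + (-74533 - 81690))/7 = -4/7 + ((39759 + (-409 + 1682)) - 156223)/7 = -4/7 + ((39759 + 1273) - 156223)/7 = -4/7 + (41032 - 156223)/7 = -4/7 + (⅐)*(-115191) = -4/7 - 115191/7 = -115195/7 ≈ -16456.)
(-497517 + √(17509 + 241108))/(L + 125608) = (-497517 + √(17509 + 241108))/(-115195/7 + 125608) = (-497517 + √258617)/(764061/7) = (-497517 + √258617)*(7/764061) = -1160873/254687 + 7*√258617/764061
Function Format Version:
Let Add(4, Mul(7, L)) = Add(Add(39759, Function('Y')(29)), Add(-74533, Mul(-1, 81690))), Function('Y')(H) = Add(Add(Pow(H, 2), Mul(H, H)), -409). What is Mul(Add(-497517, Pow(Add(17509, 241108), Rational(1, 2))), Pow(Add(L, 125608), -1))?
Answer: Add(Rational(-1160873, 254687), Mul(Rational(7, 764061), Pow(258617, Rational(1, 2)))) ≈ -4.5534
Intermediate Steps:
Function('Y')(H) = Add(-409, Mul(2, Pow(H, 2))) (Function('Y')(H) = Add(Add(Pow(H, 2), Pow(H, 2)), -409) = Add(Mul(2, Pow(H, 2)), -409) = Add(-409, Mul(2, Pow(H, 2))))
L = Rational(-115195, 7) (L = Add(Rational(-4, 7), Mul(Rational(1, 7), Add(Add(39759, Add(-409, Mul(2, Pow(29, 2)))), Add(-74533, Mul(-1, 81690))))) = Add(Rational(-4, 7), Mul(Rational(1, 7), Add(Add(39759, Add(-409, Mul(2, 841))), Add(-74533, -81690)))) = Add(Rational(-4, 7), Mul(Rational(1, 7), Add(Add(39759, Add(-409, 1682)), -156223))) = Add(Rational(-4, 7), Mul(Rational(1, 7), Add(Add(39759, 1273), -156223))) = Add(Rational(-4, 7), Mul(Rational(1, 7), Add(41032, -156223))) = Add(Rational(-4, 7), Mul(Rational(1, 7), -115191)) = Add(Rational(-4, 7), Rational(-115191, 7)) = Rational(-115195, 7) ≈ -16456.)
Mul(Add(-497517, Pow(Add(17509, 241108), Rational(1, 2))), Pow(Add(L, 125608), -1)) = Mul(Add(-497517, Pow(Add(17509, 241108), Rational(1, 2))), Pow(Add(Rational(-115195, 7), 125608), -1)) = Mul(Add(-497517, Pow(258617, Rational(1, 2))), Pow(Rational(764061, 7), -1)) = Mul(Add(-497517, Pow(258617, Rational(1, 2))), Rational(7, 764061)) = Add(Rational(-1160873, 254687), Mul(Rational(7, 764061), Pow(258617, Rational(1, 2))))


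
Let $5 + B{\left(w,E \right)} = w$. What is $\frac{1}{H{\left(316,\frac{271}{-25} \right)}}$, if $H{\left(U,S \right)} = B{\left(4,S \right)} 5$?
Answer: $- \frac{1}{5} \approx -0.2$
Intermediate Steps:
$B{\left(w,E \right)} = -5 + w$
$H{\left(U,S \right)} = -5$ ($H{\left(U,S \right)} = \left(-5 + 4\right) 5 = \left(-1\right) 5 = -5$)
$\frac{1}{H{\left(316,\frac{271}{-25} \right)}} = \frac{1}{-5} = - \frac{1}{5}$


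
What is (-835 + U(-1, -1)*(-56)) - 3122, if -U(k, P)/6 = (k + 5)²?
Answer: 1419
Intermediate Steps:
U(k, P) = -6*(5 + k)² (U(k, P) = -6*(k + 5)² = -6*(5 + k)²)
(-835 + U(-1, -1)*(-56)) - 3122 = (-835 - 6*(5 - 1)²*(-56)) - 3122 = (-835 - 6*4²*(-56)) - 3122 = (-835 - 6*16*(-56)) - 3122 = (-835 - 96*(-56)) - 3122 = (-835 + 5376) - 3122 = 4541 - 3122 = 1419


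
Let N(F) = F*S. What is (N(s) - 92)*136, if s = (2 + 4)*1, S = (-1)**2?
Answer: -11696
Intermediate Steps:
S = 1
s = 6 (s = 6*1 = 6)
N(F) = F (N(F) = F*1 = F)
(N(s) - 92)*136 = (6 - 92)*136 = -86*136 = -11696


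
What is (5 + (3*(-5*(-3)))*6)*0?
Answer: 0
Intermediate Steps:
(5 + (3*(-5*(-3)))*6)*0 = (5 + (3*15)*6)*0 = (5 + 45*6)*0 = (5 + 270)*0 = 275*0 = 0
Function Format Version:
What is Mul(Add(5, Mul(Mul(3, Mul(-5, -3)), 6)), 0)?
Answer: 0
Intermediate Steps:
Mul(Add(5, Mul(Mul(3, Mul(-5, -3)), 6)), 0) = Mul(Add(5, Mul(Mul(3, 15), 6)), 0) = Mul(Add(5, Mul(45, 6)), 0) = Mul(Add(5, 270), 0) = Mul(275, 0) = 0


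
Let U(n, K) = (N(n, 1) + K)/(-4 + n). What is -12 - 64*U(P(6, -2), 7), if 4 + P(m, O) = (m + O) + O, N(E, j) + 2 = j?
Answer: 52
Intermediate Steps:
N(E, j) = -2 + j
P(m, O) = -4 + m + 2*O (P(m, O) = -4 + ((m + O) + O) = -4 + ((O + m) + O) = -4 + (m + 2*O) = -4 + m + 2*O)
U(n, K) = (-1 + K)/(-4 + n) (U(n, K) = ((-2 + 1) + K)/(-4 + n) = (-1 + K)/(-4 + n))
-12 - 64*U(P(6, -2), 7) = -12 - 64*(-1 + 7)/(-4 + (-4 + 6 + 2*(-2))) = -12 - 64*6/(-4 + (-4 + 6 - 4)) = -12 - 64*6/(-4 - 2) = -12 - 64*6/(-6) = -12 - (-32)*6/3 = -12 - 64*(-1) = -12 + 64 = 52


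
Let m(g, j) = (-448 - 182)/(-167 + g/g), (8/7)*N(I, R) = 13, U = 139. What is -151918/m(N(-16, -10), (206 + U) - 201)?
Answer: -12609194/315 ≈ -40029.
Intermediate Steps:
N(I, R) = 91/8 (N(I, R) = (7/8)*13 = 91/8)
m(g, j) = 315/83 (m(g, j) = -630/(-167 + 1) = -630/(-166) = -630*(-1/166) = 315/83)
-151918/m(N(-16, -10), (206 + U) - 201) = -151918/315/83 = -151918*83/315 = -12609194/315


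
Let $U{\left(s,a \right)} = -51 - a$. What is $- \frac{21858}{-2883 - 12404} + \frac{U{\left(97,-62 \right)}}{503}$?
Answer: $\frac{11162731}{7689361} \approx 1.4517$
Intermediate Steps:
$- \frac{21858}{-2883 - 12404} + \frac{U{\left(97,-62 \right)}}{503} = - \frac{21858}{-2883 - 12404} + \frac{-51 - -62}{503} = - \frac{21858}{-2883 - 12404} + \left(-51 + 62\right) \frac{1}{503} = - \frac{21858}{-15287} + 11 \cdot \frac{1}{503} = \left(-21858\right) \left(- \frac{1}{15287}\right) + \frac{11}{503} = \frac{21858}{15287} + \frac{11}{503} = \frac{11162731}{7689361}$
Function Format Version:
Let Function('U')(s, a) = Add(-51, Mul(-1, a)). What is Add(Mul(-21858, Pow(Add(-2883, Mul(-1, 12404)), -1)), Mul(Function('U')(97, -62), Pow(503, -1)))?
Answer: Rational(11162731, 7689361) ≈ 1.4517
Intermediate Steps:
Add(Mul(-21858, Pow(Add(-2883, Mul(-1, 12404)), -1)), Mul(Function('U')(97, -62), Pow(503, -1))) = Add(Mul(-21858, Pow(Add(-2883, Mul(-1, 12404)), -1)), Mul(Add(-51, Mul(-1, -62)), Pow(503, -1))) = Add(Mul(-21858, Pow(Add(-2883, -12404), -1)), Mul(Add(-51, 62), Rational(1, 503))) = Add(Mul(-21858, Pow(-15287, -1)), Mul(11, Rational(1, 503))) = Add(Mul(-21858, Rational(-1, 15287)), Rational(11, 503)) = Add(Rational(21858, 15287), Rational(11, 503)) = Rational(11162731, 7689361)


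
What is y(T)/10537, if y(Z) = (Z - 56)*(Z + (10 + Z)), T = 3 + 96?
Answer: 8944/10537 ≈ 0.84882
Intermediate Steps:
T = 99
y(Z) = (-56 + Z)*(10 + 2*Z)
y(T)/10537 = (-560 - 102*99 + 2*99**2)/10537 = (-560 - 10098 + 2*9801)*(1/10537) = (-560 - 10098 + 19602)*(1/10537) = 8944*(1/10537) = 8944/10537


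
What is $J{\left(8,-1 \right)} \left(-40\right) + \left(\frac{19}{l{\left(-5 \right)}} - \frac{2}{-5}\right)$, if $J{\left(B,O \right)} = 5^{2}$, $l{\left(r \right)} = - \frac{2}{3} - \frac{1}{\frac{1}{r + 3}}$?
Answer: $- \frac{19707}{20} \approx -985.35$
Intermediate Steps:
$l{\left(r \right)} = - \frac{11}{3} - r$ ($l{\left(r \right)} = \left(-2\right) \frac{1}{3} - \frac{1}{\frac{1}{3 + r}} = - \frac{2}{3} - \left(3 + r\right) = - \frac{11}{3} - r$)
$J{\left(B,O \right)} = 25$
$J{\left(8,-1 \right)} \left(-40\right) + \left(\frac{19}{l{\left(-5 \right)}} - \frac{2}{-5}\right) = 25 \left(-40\right) - \left(- \frac{2}{5} - \frac{19}{- \frac{11}{3} - -5}\right) = -1000 - \left(- \frac{2}{5} - \frac{19}{- \frac{11}{3} + 5}\right) = -1000 + \left(\frac{19}{\frac{4}{3}} + \frac{2}{5}\right) = -1000 + \left(19 \cdot \frac{3}{4} + \frac{2}{5}\right) = -1000 + \left(\frac{57}{4} + \frac{2}{5}\right) = -1000 + \frac{293}{20} = - \frac{19707}{20}$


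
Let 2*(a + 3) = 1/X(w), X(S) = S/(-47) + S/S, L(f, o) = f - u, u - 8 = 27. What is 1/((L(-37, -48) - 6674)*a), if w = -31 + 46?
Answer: 32/489085 ≈ 6.5428e-5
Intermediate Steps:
u = 35 (u = 8 + 27 = 35)
w = 15
L(f, o) = -35 + f (L(f, o) = f - 1*35 = f - 35 = -35 + f)
X(S) = 1 - S/47 (X(S) = S*(-1/47) + 1 = -S/47 + 1 = 1 - S/47)
a = -145/64 (a = -3 + 1/(2*(1 - 1/47*15)) = -3 + 1/(2*(1 - 15/47)) = -3 + 1/(2*(32/47)) = -3 + (½)*(47/32) = -3 + 47/64 = -145/64 ≈ -2.2656)
1/((L(-37, -48) - 6674)*a) = 1/(((-35 - 37) - 6674)*(-145/64)) = -64/145/(-72 - 6674) = -64/145/(-6746) = -1/6746*(-64/145) = 32/489085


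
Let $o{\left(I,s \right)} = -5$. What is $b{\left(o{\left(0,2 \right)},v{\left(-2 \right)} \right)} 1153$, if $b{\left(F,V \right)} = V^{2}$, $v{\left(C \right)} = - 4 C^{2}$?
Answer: $295168$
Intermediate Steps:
$b{\left(o{\left(0,2 \right)},v{\left(-2 \right)} \right)} 1153 = \left(- 4 \left(-2\right)^{2}\right)^{2} \cdot 1153 = \left(\left(-4\right) 4\right)^{2} \cdot 1153 = \left(-16\right)^{2} \cdot 1153 = 256 \cdot 1153 = 295168$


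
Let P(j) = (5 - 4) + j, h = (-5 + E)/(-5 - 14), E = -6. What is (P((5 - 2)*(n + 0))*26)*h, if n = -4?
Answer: -3146/19 ≈ -165.58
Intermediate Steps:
h = 11/19 (h = (-5 - 6)/(-5 - 14) = -11/(-19) = -11*(-1/19) = 11/19 ≈ 0.57895)
P(j) = 1 + j
(P((5 - 2)*(n + 0))*26)*h = ((1 + (5 - 2)*(-4 + 0))*26)*(11/19) = ((1 + 3*(-4))*26)*(11/19) = ((1 - 12)*26)*(11/19) = -11*26*(11/19) = -286*11/19 = -3146/19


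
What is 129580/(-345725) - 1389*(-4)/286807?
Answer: -7048720592/19831270015 ≈ -0.35543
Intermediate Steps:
129580/(-345725) - 1389*(-4)/286807 = 129580*(-1/345725) + 5556*(1/286807) = -25916/69145 + 5556/286807 = -7048720592/19831270015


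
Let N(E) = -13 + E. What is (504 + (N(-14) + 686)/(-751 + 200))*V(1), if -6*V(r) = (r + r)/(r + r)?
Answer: -277045/3306 ≈ -83.801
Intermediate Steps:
V(r) = -1/6 (V(r) = -(r + r)/(6*(r + r)) = -2*r/(6*(2*r)) = -2*r*1/(2*r)/6 = -1/6*1 = -1/6)
(504 + (N(-14) + 686)/(-751 + 200))*V(1) = (504 + ((-13 - 14) + 686)/(-751 + 200))*(-1/6) = (504 + (-27 + 686)/(-551))*(-1/6) = (504 + 659*(-1/551))*(-1/6) = (504 - 659/551)*(-1/6) = (277045/551)*(-1/6) = -277045/3306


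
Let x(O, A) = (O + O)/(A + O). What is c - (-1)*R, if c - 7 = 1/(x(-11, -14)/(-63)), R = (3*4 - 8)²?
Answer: -1069/22 ≈ -48.591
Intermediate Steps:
x(O, A) = 2*O/(A + O) (x(O, A) = (2*O)/(A + O) = 2*O/(A + O))
R = 16 (R = (12 - 8)² = 4² = 16)
c = -1421/22 (c = 7 + 1/((2*(-11)/(-14 - 11))/(-63)) = 7 + 1/((2*(-11)/(-25))*(-1/63)) = 7 + 1/((2*(-11)*(-1/25))*(-1/63)) = 7 + 1/((22/25)*(-1/63)) = 7 + 1/(-22/1575) = 7 - 1575/22 = -1421/22 ≈ -64.591)
c - (-1)*R = -1421/22 - (-1)*16 = -1421/22 - 1*(-16) = -1421/22 + 16 = -1069/22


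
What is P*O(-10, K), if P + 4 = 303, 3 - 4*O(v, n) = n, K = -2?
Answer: 1495/4 ≈ 373.75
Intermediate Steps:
O(v, n) = 3/4 - n/4
P = 299 (P = -4 + 303 = 299)
P*O(-10, K) = 299*(3/4 - 1/4*(-2)) = 299*(3/4 + 1/2) = 299*(5/4) = 1495/4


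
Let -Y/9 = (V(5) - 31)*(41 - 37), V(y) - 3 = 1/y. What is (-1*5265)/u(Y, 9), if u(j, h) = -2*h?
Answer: 585/2 ≈ 292.50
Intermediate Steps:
V(y) = 3 + 1/y
Y = 5004/5 (Y = -9*((3 + 1/5) - 31)*(41 - 37) = -9*((3 + ⅕) - 31)*4 = -9*(16/5 - 31)*4 = -(-1251)*4/5 = -9*(-556/5) = 5004/5 ≈ 1000.8)
(-1*5265)/u(Y, 9) = (-1*5265)/((-2*9)) = -5265/(-18) = -5265*(-1/18) = 585/2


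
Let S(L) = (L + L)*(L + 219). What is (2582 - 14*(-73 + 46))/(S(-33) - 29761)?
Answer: -2960/42037 ≈ -0.070414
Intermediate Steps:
S(L) = 2*L*(219 + L) (S(L) = (2*L)*(219 + L) = 2*L*(219 + L))
(2582 - 14*(-73 + 46))/(S(-33) - 29761) = (2582 - 14*(-73 + 46))/(2*(-33)*(219 - 33) - 29761) = (2582 - 14*(-27))/(2*(-33)*186 - 29761) = (2582 + 378)/(-12276 - 29761) = 2960/(-42037) = 2960*(-1/42037) = -2960/42037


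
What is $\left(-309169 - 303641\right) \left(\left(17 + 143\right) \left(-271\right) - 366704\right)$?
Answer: $251291319840$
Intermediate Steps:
$\left(-309169 - 303641\right) \left(\left(17 + 143\right) \left(-271\right) - 366704\right) = \left(-309169 - 303641\right) \left(160 \left(-271\right) - 366704\right) = \left(-309169 - 303641\right) \left(-43360 - 366704\right) = \left(-612810\right) \left(-410064\right) = 251291319840$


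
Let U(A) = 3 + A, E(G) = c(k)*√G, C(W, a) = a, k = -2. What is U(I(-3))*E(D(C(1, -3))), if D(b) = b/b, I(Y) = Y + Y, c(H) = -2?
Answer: 6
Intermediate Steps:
I(Y) = 2*Y
D(b) = 1
E(G) = -2*√G
U(I(-3))*E(D(C(1, -3))) = (3 + 2*(-3))*(-2*√1) = (3 - 6)*(-2*1) = -3*(-2) = 6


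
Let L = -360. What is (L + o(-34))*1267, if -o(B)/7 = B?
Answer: -154574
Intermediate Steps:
o(B) = -7*B
(L + o(-34))*1267 = (-360 - 7*(-34))*1267 = (-360 + 238)*1267 = -122*1267 = -154574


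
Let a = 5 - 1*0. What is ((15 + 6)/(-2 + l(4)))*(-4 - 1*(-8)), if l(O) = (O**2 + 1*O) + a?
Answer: 84/23 ≈ 3.6522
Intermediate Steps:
a = 5 (a = 5 + 0 = 5)
l(O) = 5 + O + O**2 (l(O) = (O**2 + 1*O) + 5 = (O**2 + O) + 5 = (O + O**2) + 5 = 5 + O + O**2)
((15 + 6)/(-2 + l(4)))*(-4 - 1*(-8)) = ((15 + 6)/(-2 + (5 + 4 + 4**2)))*(-4 - 1*(-8)) = (21/(-2 + (5 + 4 + 16)))*(-4 + 8) = (21/(-2 + 25))*4 = (21/23)*4 = 84/23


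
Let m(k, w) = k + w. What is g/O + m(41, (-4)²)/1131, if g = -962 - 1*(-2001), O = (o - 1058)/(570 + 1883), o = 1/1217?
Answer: -89948222576/37339965 ≈ -2408.9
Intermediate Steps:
o = 1/1217 ≈ 0.00082169
O = -1287585/2985301 (O = (1/1217 - 1058)/(570 + 1883) = -1287585/1217/2453 = -1287585/1217*1/2453 = -1287585/2985301 ≈ -0.43131)
g = 1039 (g = -962 + 2001 = 1039)
g/O + m(41, (-4)²)/1131 = 1039/(-1287585/2985301) + (41 + (-4)²)/1131 = 1039*(-2985301/1287585) + (41 + 16)*(1/1131) = -3101727739/1287585 + 57*(1/1131) = -3101727739/1287585 + 19/377 = -89948222576/37339965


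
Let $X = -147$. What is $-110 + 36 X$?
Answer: $-5402$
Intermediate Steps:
$-110 + 36 X = -110 + 36 \left(-147\right) = -110 - 5292 = -5402$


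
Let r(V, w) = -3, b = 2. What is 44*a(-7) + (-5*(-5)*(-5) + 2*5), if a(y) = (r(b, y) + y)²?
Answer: 4285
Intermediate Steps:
a(y) = (-3 + y)²
44*a(-7) + (-5*(-5)*(-5) + 2*5) = 44*(-3 - 7)² + (-5*(-5)*(-5) + 2*5) = 44*(-10)² + (25*(-5) + 10) = 44*100 + (-125 + 10) = 4400 - 115 = 4285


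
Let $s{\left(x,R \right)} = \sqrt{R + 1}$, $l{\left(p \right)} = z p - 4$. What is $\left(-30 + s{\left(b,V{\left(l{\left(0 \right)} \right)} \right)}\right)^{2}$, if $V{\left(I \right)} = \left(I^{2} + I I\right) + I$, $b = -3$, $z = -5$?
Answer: $\left(30 - \sqrt{29}\right)^{2} \approx 605.89$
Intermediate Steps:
$l{\left(p \right)} = -4 - 5 p$ ($l{\left(p \right)} = - 5 p - 4 = -4 - 5 p$)
$V{\left(I \right)} = I + 2 I^{2}$ ($V{\left(I \right)} = \left(I^{2} + I^{2}\right) + I = 2 I^{2} + I = I + 2 I^{2}$)
$s{\left(x,R \right)} = \sqrt{1 + R}$
$\left(-30 + s{\left(b,V{\left(l{\left(0 \right)} \right)} \right)}\right)^{2} = \left(-30 + \sqrt{1 + \left(-4 - 0\right) \left(1 + 2 \left(-4 - 0\right)\right)}\right)^{2} = \left(-30 + \sqrt{1 + \left(-4 + 0\right) \left(1 + 2 \left(-4 + 0\right)\right)}\right)^{2} = \left(-30 + \sqrt{1 - 4 \left(1 + 2 \left(-4\right)\right)}\right)^{2} = \left(-30 + \sqrt{1 - 4 \left(1 - 8\right)}\right)^{2} = \left(-30 + \sqrt{1 - -28}\right)^{2} = \left(-30 + \sqrt{1 + 28}\right)^{2} = \left(-30 + \sqrt{29}\right)^{2}$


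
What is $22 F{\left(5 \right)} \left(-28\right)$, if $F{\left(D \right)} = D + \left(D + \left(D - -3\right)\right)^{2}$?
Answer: $-107184$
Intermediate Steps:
$F{\left(D \right)} = D + \left(3 + 2 D\right)^{2}$ ($F{\left(D \right)} = D + \left(D + \left(D + 3\right)\right)^{2} = D + \left(D + \left(3 + D\right)\right)^{2} = D + \left(3 + 2 D\right)^{2}$)
$22 F{\left(5 \right)} \left(-28\right) = 22 \left(5 + \left(3 + 2 \cdot 5\right)^{2}\right) \left(-28\right) = 22 \left(5 + \left(3 + 10\right)^{2}\right) \left(-28\right) = 22 \left(5 + 13^{2}\right) \left(-28\right) = 22 \left(5 + 169\right) \left(-28\right) = 22 \cdot 174 \left(-28\right) = 3828 \left(-28\right) = -107184$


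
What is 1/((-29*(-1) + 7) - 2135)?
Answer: -1/2099 ≈ -0.00047642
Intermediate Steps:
1/((-29*(-1) + 7) - 2135) = 1/((29 + 7) - 2135) = 1/(36 - 2135) = 1/(-2099) = -1/2099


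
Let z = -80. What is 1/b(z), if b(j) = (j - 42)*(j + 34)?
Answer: 1/5612 ≈ 0.00017819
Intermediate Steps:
b(j) = (-42 + j)*(34 + j)
1/b(z) = 1/(-1428 + (-80)² - 8*(-80)) = 1/(-1428 + 6400 + 640) = 1/5612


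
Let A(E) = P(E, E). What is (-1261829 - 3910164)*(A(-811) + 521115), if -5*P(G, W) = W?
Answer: -13480210147298/5 ≈ -2.6960e+12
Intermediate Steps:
P(G, W) = -W/5
A(E) = -E/5
(-1261829 - 3910164)*(A(-811) + 521115) = (-1261829 - 3910164)*(-1/5*(-811) + 521115) = -5171993*(811/5 + 521115) = -5171993*2606386/5 = -13480210147298/5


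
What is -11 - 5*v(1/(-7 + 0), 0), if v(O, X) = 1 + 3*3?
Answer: -61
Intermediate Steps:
v(O, X) = 10 (v(O, X) = 1 + 9 = 10)
-11 - 5*v(1/(-7 + 0), 0) = -11 - 5*10 = -11 - 50 = -61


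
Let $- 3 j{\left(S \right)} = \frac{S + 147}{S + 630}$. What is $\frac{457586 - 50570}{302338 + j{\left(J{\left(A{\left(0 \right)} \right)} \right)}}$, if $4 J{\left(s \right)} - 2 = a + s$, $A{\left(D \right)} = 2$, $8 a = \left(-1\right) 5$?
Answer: $\frac{8216431992}{6103295629} \approx 1.3462$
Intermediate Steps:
$a = - \frac{5}{8}$ ($a = \frac{\left(-1\right) 5}{8} = \frac{1}{8} \left(-5\right) = - \frac{5}{8} \approx -0.625$)
$J{\left(s \right)} = \frac{11}{32} + \frac{s}{4}$ ($J{\left(s \right)} = \frac{1}{2} + \frac{- \frac{5}{8} + s}{4} = \frac{1}{2} + \left(- \frac{5}{32} + \frac{s}{4}\right) = \frac{11}{32} + \frac{s}{4}$)
$j{\left(S \right)} = - \frac{147 + S}{3 \left(630 + S\right)}$ ($j{\left(S \right)} = - \frac{\left(S + 147\right) \frac{1}{S + 630}}{3} = - \frac{\left(147 + S\right) \frac{1}{630 + S}}{3} = - \frac{\frac{1}{630 + S} \left(147 + S\right)}{3} = - \frac{147 + S}{3 \left(630 + S\right)}$)
$\frac{457586 - 50570}{302338 + j{\left(J{\left(A{\left(0 \right)} \right)} \right)}} = \frac{457586 - 50570}{302338 + \frac{-147 - \left(\frac{11}{32} + \frac{1}{4} \cdot 2\right)}{3 \left(630 + \left(\frac{11}{32} + \frac{1}{4} \cdot 2\right)\right)}} = \frac{407016}{302338 + \frac{-147 - \left(\frac{11}{32} + \frac{1}{2}\right)}{3 \left(630 + \left(\frac{11}{32} + \frac{1}{2}\right)\right)}} = \frac{407016}{302338 + \frac{-147 - \frac{27}{32}}{3 \left(630 + \frac{27}{32}\right)}} = \frac{407016}{302338 + \frac{-147 - \frac{27}{32}}{3 \cdot \frac{20187}{32}}} = \frac{407016}{302338 + \frac{1}{3} \cdot \frac{32}{20187} \left(- \frac{4731}{32}\right)} = \frac{407016}{302338 - \frac{1577}{20187}} = \frac{407016}{\frac{6103295629}{20187}} = 407016 \cdot \frac{20187}{6103295629} = \frac{8216431992}{6103295629}$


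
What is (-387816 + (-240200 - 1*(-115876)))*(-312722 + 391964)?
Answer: -40582997880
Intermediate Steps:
(-387816 + (-240200 - 1*(-115876)))*(-312722 + 391964) = (-387816 + (-240200 + 115876))*79242 = (-387816 - 124324)*79242 = -512140*79242 = -40582997880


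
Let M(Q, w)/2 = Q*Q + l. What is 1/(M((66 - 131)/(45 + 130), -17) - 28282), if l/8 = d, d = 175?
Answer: -1225/31215112 ≈ -3.9244e-5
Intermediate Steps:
l = 1400 (l = 8*175 = 1400)
M(Q, w) = 2800 + 2*Q² (M(Q, w) = 2*(Q*Q + 1400) = 2*(Q² + 1400) = 2*(1400 + Q²) = 2800 + 2*Q²)
1/(M((66 - 131)/(45 + 130), -17) - 28282) = 1/((2800 + 2*((66 - 131)/(45 + 130))²) - 28282) = 1/((2800 + 2*(-65/175)²) - 28282) = 1/((2800 + 2*(-65*1/175)²) - 28282) = 1/((2800 + 2*(-13/35)²) - 28282) = 1/((2800 + 2*(169/1225)) - 28282) = 1/((2800 + 338/1225) - 28282) = 1/(3430338/1225 - 28282) = 1/(-31215112/1225) = -1225/31215112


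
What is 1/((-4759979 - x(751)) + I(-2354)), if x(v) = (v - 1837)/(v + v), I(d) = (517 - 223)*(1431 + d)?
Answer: -751/3778536548 ≈ -1.9875e-7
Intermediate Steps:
I(d) = 420714 + 294*d (I(d) = 294*(1431 + d) = 420714 + 294*d)
x(v) = (-1837 + v)/(2*v) (x(v) = (-1837 + v)/((2*v)) = (-1837 + v)*(1/(2*v)) = (-1837 + v)/(2*v))
1/((-4759979 - x(751)) + I(-2354)) = 1/((-4759979 - (-1837 + 751)/(2*751)) + (420714 + 294*(-2354))) = 1/((-4759979 - (-1086)/(2*751)) + (420714 - 692076)) = 1/((-4759979 - 1*(-543/751)) - 271362) = 1/((-4759979 + 543/751) - 271362) = 1/(-3574743686/751 - 271362) = 1/(-3778536548/751) = -751/3778536548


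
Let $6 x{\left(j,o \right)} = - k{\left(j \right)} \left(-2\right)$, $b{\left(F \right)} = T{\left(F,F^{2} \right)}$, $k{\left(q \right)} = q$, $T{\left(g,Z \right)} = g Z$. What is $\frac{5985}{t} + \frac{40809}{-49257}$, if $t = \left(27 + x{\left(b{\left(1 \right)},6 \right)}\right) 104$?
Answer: $\frac{1057969}{828528} \approx 1.2769$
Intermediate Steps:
$T{\left(g,Z \right)} = Z g$
$b{\left(F \right)} = F^{3}$ ($b{\left(F \right)} = F^{2} F = F^{3}$)
$x{\left(j,o \right)} = \frac{j}{3}$ ($x{\left(j,o \right)} = \frac{- j \left(-2\right)}{6} = \frac{2 j}{6} = \frac{j}{3}$)
$t = \frac{8528}{3}$ ($t = \left(27 + \frac{1^{3}}{3}\right) 104 = \left(27 + \frac{1}{3} \cdot 1\right) 104 = \left(27 + \frac{1}{3}\right) 104 = \frac{82}{3} \cdot 104 = \frac{8528}{3} \approx 2842.7$)
$\frac{5985}{t} + \frac{40809}{-49257} = \frac{5985}{\frac{8528}{3}} + \frac{40809}{-49257} = 5985 \cdot \frac{3}{8528} + 40809 \left(- \frac{1}{49257}\right) = \frac{17955}{8528} - \frac{13603}{16419} = \frac{1057969}{828528}$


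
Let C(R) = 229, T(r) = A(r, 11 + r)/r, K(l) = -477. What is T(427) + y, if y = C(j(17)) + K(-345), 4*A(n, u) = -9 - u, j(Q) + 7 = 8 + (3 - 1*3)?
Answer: -424031/1708 ≈ -248.26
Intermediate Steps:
j(Q) = 1 (j(Q) = -7 + (8 + (3 - 1*3)) = -7 + (8 + (3 - 3)) = -7 + (8 + 0) = -7 + 8 = 1)
A(n, u) = -9/4 - u/4 (A(n, u) = (-9 - u)/4 = -9/4 - u/4)
T(r) = (-5 - r/4)/r (T(r) = (-9/4 - (11 + r)/4)/r = (-9/4 + (-11/4 - r/4))/r = (-5 - r/4)/r)
y = -248 (y = 229 - 477 = -248)
T(427) + y = (¼)*(-20 - 1*427)/427 - 248 = (¼)*(1/427)*(-20 - 427) - 248 = (¼)*(1/427)*(-447) - 248 = -447/1708 - 248 = -424031/1708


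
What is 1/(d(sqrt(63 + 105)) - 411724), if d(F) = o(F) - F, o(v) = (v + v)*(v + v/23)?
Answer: -54404131/22380411848218 + 529*sqrt(42)/44760823696436 ≈ -2.4308e-6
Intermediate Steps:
o(v) = 48*v**2/23 (o(v) = (2*v)*(v + v*(1/23)) = (2*v)*(v + v/23) = (2*v)*(24*v/23) = 48*v**2/23)
d(F) = -F + 48*F**2/23 (d(F) = 48*F**2/23 - F = -F + 48*F**2/23)
1/(d(sqrt(63 + 105)) - 411724) = 1/(sqrt(63 + 105)*(-23 + 48*sqrt(63 + 105))/23 - 411724) = 1/(sqrt(168)*(-23 + 48*sqrt(168))/23 - 411724) = 1/((2*sqrt(42))*(-23 + 48*(2*sqrt(42)))/23 - 411724) = 1/((2*sqrt(42))*(-23 + 96*sqrt(42))/23 - 411724) = 1/(2*sqrt(42)*(-23 + 96*sqrt(42))/23 - 411724) = 1/(-411724 + 2*sqrt(42)*(-23 + 96*sqrt(42))/23)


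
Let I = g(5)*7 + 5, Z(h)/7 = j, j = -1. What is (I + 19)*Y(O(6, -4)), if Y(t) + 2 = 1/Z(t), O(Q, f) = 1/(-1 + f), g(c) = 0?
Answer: -360/7 ≈ -51.429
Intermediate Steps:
Z(h) = -7 (Z(h) = 7*(-1) = -7)
Y(t) = -15/7 (Y(t) = -2 + 1/(-7) = -2 - ⅐ = -15/7)
I = 5 (I = 0*7 + 5 = 0 + 5 = 5)
(I + 19)*Y(O(6, -4)) = (5 + 19)*(-15/7) = 24*(-15/7) = -360/7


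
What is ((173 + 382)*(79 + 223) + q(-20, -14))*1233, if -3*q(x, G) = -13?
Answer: 206668473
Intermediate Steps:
q(x, G) = 13/3 (q(x, G) = -1/3*(-13) = 13/3)
((173 + 382)*(79 + 223) + q(-20, -14))*1233 = ((173 + 382)*(79 + 223) + 13/3)*1233 = (555*302 + 13/3)*1233 = (167610 + 13/3)*1233 = (502843/3)*1233 = 206668473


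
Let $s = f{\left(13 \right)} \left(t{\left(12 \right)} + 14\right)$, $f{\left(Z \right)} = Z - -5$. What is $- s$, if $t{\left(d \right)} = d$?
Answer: $-468$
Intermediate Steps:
$f{\left(Z \right)} = 5 + Z$ ($f{\left(Z \right)} = Z + 5 = 5 + Z$)
$s = 468$ ($s = \left(5 + 13\right) \left(12 + 14\right) = 18 \cdot 26 = 468$)
$- s = \left(-1\right) 468 = -468$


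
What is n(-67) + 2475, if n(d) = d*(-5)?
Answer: 2810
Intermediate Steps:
n(d) = -5*d
n(-67) + 2475 = -5*(-67) + 2475 = 335 + 2475 = 2810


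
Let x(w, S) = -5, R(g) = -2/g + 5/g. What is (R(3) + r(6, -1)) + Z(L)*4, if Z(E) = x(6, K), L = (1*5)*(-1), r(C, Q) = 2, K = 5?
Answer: -17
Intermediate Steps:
R(g) = 3/g
L = -5 (L = 5*(-1) = -5)
Z(E) = -5
(R(3) + r(6, -1)) + Z(L)*4 = (3/3 + 2) - 5*4 = (3*(⅓) + 2) - 20 = (1 + 2) - 20 = 3 - 20 = -17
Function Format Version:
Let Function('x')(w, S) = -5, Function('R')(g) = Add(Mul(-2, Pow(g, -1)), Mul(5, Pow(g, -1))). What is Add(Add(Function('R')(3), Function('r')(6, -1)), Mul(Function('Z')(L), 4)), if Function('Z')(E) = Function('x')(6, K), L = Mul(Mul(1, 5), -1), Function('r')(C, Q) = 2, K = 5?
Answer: -17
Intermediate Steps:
Function('R')(g) = Mul(3, Pow(g, -1))
L = -5 (L = Mul(5, -1) = -5)
Function('Z')(E) = -5
Add(Add(Function('R')(3), Function('r')(6, -1)), Mul(Function('Z')(L), 4)) = Add(Add(Mul(3, Pow(3, -1)), 2), Mul(-5, 4)) = Add(Add(Mul(3, Rational(1, 3)), 2), -20) = Add(Add(1, 2), -20) = Add(3, -20) = -17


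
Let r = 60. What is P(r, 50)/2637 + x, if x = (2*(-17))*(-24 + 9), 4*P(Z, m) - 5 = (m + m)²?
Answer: 1796495/3516 ≈ 510.95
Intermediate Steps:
P(Z, m) = 5/4 + m² (P(Z, m) = 5/4 + (m + m)²/4 = 5/4 + (2*m)²/4 = 5/4 + (4*m²)/4 = 5/4 + m²)
x = 510 (x = -34*(-15) = 510)
P(r, 50)/2637 + x = (5/4 + 50²)/2637 + 510 = (5/4 + 2500)*(1/2637) + 510 = (10005/4)*(1/2637) + 510 = 3335/3516 + 510 = 1796495/3516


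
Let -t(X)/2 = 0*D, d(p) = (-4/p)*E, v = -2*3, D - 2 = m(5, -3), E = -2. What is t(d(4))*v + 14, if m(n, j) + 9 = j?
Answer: 14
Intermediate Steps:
m(n, j) = -9 + j
D = -10 (D = 2 + (-9 - 3) = 2 - 12 = -10)
v = -6
d(p) = 8/p (d(p) = -4/p*(-2) = 8/p)
t(X) = 0 (t(X) = -0*(-10) = -2*0 = 0)
t(d(4))*v + 14 = 0*(-6) + 14 = 0 + 14 = 14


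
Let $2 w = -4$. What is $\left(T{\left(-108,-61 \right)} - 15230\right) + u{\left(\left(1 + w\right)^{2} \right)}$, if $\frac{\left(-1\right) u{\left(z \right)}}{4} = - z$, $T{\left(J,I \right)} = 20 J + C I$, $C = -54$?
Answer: $-14092$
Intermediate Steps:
$w = -2$ ($w = \frac{1}{2} \left(-4\right) = -2$)
$T{\left(J,I \right)} = - 54 I + 20 J$ ($T{\left(J,I \right)} = 20 J - 54 I = - 54 I + 20 J$)
$u{\left(z \right)} = 4 z$ ($u{\left(z \right)} = - 4 \left(- z\right) = 4 z$)
$\left(T{\left(-108,-61 \right)} - 15230\right) + u{\left(\left(1 + w\right)^{2} \right)} = \left(\left(\left(-54\right) \left(-61\right) + 20 \left(-108\right)\right) - 15230\right) + 4 \left(1 - 2\right)^{2} = \left(\left(3294 - 2160\right) - 15230\right) + 4 \left(-1\right)^{2} = \left(1134 - 15230\right) + 4 \cdot 1 = -14096 + 4 = -14092$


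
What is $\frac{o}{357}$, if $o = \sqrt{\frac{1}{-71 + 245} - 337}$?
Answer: $\frac{i \sqrt{10202838}}{62118} \approx 0.051421 i$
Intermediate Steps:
$o = \frac{i \sqrt{10202838}}{174}$ ($o = \sqrt{\frac{1}{174} - 337} = \sqrt{- \frac{58637}{174}} = \frac{i \sqrt{10202838}}{174} \approx 18.357 i$)
$\frac{o}{357} = \frac{\frac{1}{174} i \sqrt{10202838}}{357} = \frac{i \sqrt{10202838}}{174} \cdot \frac{1}{357} = \frac{i \sqrt{10202838}}{62118}$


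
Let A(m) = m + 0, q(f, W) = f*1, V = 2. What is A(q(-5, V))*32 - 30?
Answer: -190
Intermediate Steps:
q(f, W) = f
A(m) = m
A(q(-5, V))*32 - 30 = -5*32 - 30 = -160 - 30 = -190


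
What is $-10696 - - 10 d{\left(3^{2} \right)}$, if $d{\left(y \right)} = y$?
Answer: $-10606$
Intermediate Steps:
$-10696 - - 10 d{\left(3^{2} \right)} = -10696 - - 10 \cdot 3^{2} = -10696 - \left(-10\right) 9 = -10696 - -90 = -10696 + 90 = -10606$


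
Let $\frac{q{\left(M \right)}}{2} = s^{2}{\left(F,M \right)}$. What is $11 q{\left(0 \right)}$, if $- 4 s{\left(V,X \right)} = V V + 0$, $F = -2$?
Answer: $22$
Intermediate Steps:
$s{\left(V,X \right)} = - \frac{V^{2}}{4}$ ($s{\left(V,X \right)} = - \frac{V V + 0}{4} = - \frac{V^{2} + 0}{4} = - \frac{V^{2}}{4}$)
$q{\left(M \right)} = 2$ ($q{\left(M \right)} = 2 \left(- \frac{\left(-2\right)^{2}}{4}\right)^{2} = 2 \left(\left(- \frac{1}{4}\right) 4\right)^{2} = 2 \left(-1\right)^{2} = 2 \cdot 1 = 2$)
$11 q{\left(0 \right)} = 11 \cdot 2 = 22$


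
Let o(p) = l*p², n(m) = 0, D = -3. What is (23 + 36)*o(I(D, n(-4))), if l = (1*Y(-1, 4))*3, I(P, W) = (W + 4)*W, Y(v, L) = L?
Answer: 0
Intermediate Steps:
I(P, W) = W*(4 + W) (I(P, W) = (4 + W)*W = W*(4 + W))
l = 12 (l = (1*4)*3 = 4*3 = 12)
o(p) = 12*p²
(23 + 36)*o(I(D, n(-4))) = (23 + 36)*(12*(0*(4 + 0))²) = 59*(12*(0*4)²) = 59*(12*0²) = 59*(12*0) = 59*0 = 0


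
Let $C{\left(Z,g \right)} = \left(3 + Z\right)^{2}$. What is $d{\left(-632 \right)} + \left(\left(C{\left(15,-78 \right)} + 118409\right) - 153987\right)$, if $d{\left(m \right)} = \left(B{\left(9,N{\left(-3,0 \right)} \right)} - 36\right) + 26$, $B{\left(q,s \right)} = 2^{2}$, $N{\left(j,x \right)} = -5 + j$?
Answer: $-35260$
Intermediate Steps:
$B{\left(q,s \right)} = 4$
$d{\left(m \right)} = -6$ ($d{\left(m \right)} = \left(4 - 36\right) + 26 = -32 + 26 = -6$)
$d{\left(-632 \right)} + \left(\left(C{\left(15,-78 \right)} + 118409\right) - 153987\right) = -6 - \left(35578 - \left(3 + 15\right)^{2}\right) = -6 - \left(35578 - 324\right) = -6 + \left(\left(324 + 118409\right) - 153987\right) = -6 + \left(118733 - 153987\right) = -6 - 35254 = -35260$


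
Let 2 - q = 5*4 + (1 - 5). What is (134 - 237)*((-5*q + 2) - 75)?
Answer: 309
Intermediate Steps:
q = -14 (q = 2 - (5*4 + (1 - 5)) = 2 - (20 - 4) = 2 - 1*16 = 2 - 16 = -14)
(134 - 237)*((-5*q + 2) - 75) = (134 - 237)*((-5*(-14) + 2) - 75) = -103*((70 + 2) - 75) = -103*(72 - 75) = -103*(-3) = 309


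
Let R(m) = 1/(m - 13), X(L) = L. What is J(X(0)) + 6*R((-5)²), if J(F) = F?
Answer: ½ ≈ 0.50000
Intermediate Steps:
R(m) = 1/(-13 + m)
J(X(0)) + 6*R((-5)²) = 0 + 6/(-13 + (-5)²) = 0 + 6/(-13 + 25) = 0 + 6/12 = 0 + 6*(1/12) = 0 + ½ = ½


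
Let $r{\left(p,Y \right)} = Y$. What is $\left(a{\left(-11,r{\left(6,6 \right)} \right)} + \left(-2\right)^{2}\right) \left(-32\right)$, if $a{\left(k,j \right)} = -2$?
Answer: $-64$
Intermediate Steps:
$\left(a{\left(-11,r{\left(6,6 \right)} \right)} + \left(-2\right)^{2}\right) \left(-32\right) = \left(-2 + \left(-2\right)^{2}\right) \left(-32\right) = \left(-2 + 4\right) \left(-32\right) = 2 \left(-32\right) = -64$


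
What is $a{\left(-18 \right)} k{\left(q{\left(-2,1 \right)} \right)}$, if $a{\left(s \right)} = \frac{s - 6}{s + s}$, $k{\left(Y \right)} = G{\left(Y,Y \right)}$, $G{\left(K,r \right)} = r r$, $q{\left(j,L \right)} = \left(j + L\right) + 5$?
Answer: $\frac{32}{3} \approx 10.667$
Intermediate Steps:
$q{\left(j,L \right)} = 5 + L + j$ ($q{\left(j,L \right)} = \left(L + j\right) + 5 = 5 + L + j$)
$G{\left(K,r \right)} = r^{2}$
$k{\left(Y \right)} = Y^{2}$
$a{\left(s \right)} = \frac{-6 + s}{2 s}$
$a{\left(-18 \right)} k{\left(q{\left(-2,1 \right)} \right)} = \frac{-6 - 18}{2 \left(-18\right)} \left(5 + 1 - 2\right)^{2} = \frac{1}{2} \left(- \frac{1}{18}\right) \left(-24\right) 4^{2} = \frac{2}{3} \cdot 16 = \frac{32}{3}$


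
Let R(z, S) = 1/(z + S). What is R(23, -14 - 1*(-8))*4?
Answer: 4/17 ≈ 0.23529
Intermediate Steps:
R(z, S) = 1/(S + z)
R(23, -14 - 1*(-8))*4 = 4/((-14 - 1*(-8)) + 23) = 4/((-14 + 8) + 23) = 4/(-6 + 23) = 4/17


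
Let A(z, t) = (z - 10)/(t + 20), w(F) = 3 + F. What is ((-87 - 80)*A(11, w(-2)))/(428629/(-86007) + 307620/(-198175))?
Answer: 189761401105/155961435581 ≈ 1.2167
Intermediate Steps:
A(z, t) = (-10 + z)/(20 + t)
((-87 - 80)*A(11, w(-2)))/(428629/(-86007) + 307620/(-198175)) = ((-87 - 80)*((-10 + 11)/(20 + (3 - 2))))/(428629/(-86007) + 307620/(-198175)) = (-167/(20 + 1))/(428629*(-1/86007) + 307620*(-1/198175)) = (-167/21)/(-428629/86007 - 61524/39635) = (-167/21)/(-22280205083/3408887445) = -167*1/21*(-3408887445/22280205083) = -167/21*(-3408887445/22280205083) = 189761401105/155961435581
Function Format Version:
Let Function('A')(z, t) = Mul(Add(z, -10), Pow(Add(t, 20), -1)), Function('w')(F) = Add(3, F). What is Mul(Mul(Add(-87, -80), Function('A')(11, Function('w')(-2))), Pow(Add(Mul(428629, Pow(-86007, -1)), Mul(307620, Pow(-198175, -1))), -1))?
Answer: Rational(189761401105, 155961435581) ≈ 1.2167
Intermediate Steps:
Function('A')(z, t) = Mul(Pow(Add(20, t), -1), Add(-10, z)) (Function('A')(z, t) = Mul(Add(-10, z), Pow(Add(20, t), -1)) = Mul(Pow(Add(20, t), -1), Add(-10, z)))
Mul(Mul(Add(-87, -80), Function('A')(11, Function('w')(-2))), Pow(Add(Mul(428629, Pow(-86007, -1)), Mul(307620, Pow(-198175, -1))), -1)) = Mul(Mul(Add(-87, -80), Mul(Pow(Add(20, Add(3, -2)), -1), Add(-10, 11))), Pow(Add(Mul(428629, Pow(-86007, -1)), Mul(307620, Pow(-198175, -1))), -1)) = Mul(Mul(-167, Mul(Pow(Add(20, 1), -1), 1)), Pow(Add(Mul(428629, Rational(-1, 86007)), Mul(307620, Rational(-1, 198175))), -1)) = Mul(Mul(-167, Mul(Pow(21, -1), 1)), Pow(Add(Rational(-428629, 86007), Rational(-61524, 39635)), -1)) = Mul(Mul(-167, Mul(Rational(1, 21), 1)), Pow(Rational(-22280205083, 3408887445), -1)) = Mul(Mul(-167, Rational(1, 21)), Rational(-3408887445, 22280205083)) = Mul(Rational(-167, 21), Rational(-3408887445, 22280205083)) = Rational(189761401105, 155961435581)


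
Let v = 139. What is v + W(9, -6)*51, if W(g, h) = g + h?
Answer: 292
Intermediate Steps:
v + W(9, -6)*51 = 139 + (9 - 6)*51 = 139 + 3*51 = 139 + 153 = 292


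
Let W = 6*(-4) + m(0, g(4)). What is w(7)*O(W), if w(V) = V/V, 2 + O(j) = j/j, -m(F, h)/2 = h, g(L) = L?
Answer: -1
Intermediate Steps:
m(F, h) = -2*h
W = -32 (W = 6*(-4) - 2*4 = -24 - 8 = -32)
O(j) = -1 (O(j) = -2 + j/j = -2 + 1 = -1)
w(V) = 1
w(7)*O(W) = 1*(-1) = -1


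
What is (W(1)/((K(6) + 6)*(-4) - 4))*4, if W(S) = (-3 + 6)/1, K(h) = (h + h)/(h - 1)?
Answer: -15/47 ≈ -0.31915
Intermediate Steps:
K(h) = 2*h/(-1 + h) (K(h) = (2*h)/(-1 + h) = 2*h/(-1 + h))
W(S) = 3 (W(S) = 3*1 = 3)
(W(1)/((K(6) + 6)*(-4) - 4))*4 = (3/((2*6/(-1 + 6) + 6)*(-4) - 4))*4 = (3/((2*6/5 + 6)*(-4) - 4))*4 = (3/((2*6*(1/5) + 6)*(-4) - 4))*4 = (3/((12/5 + 6)*(-4) - 4))*4 = (3/((42/5)*(-4) - 4))*4 = (3/(-168/5 - 4))*4 = (3/(-188/5))*4 = (3*(-5/188))*4 = -15/188*4 = -15/47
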